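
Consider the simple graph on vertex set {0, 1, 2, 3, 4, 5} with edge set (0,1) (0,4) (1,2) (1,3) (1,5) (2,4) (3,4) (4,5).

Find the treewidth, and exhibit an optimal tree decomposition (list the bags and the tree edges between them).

The largest bag has 3 vertices, giving width 2; this decomposition certifies tw(G) ≤ 2. For the lower bound, G contains the cycle 3–4–0–1–3, so G is not a forest; only forests have treewidth ≤ 1, hence tw(G) ≥ 2. Hence tw(G) = 2 exactly.

Treewidth 2.
One such decomposition:
Bags: B1 = {1, 3, 4}  B2 = {0, 1, 4}  B3 = {1, 2, 4}  B4 = {1, 4, 5}
Tree: B1–B2, B2–B3, B3–B4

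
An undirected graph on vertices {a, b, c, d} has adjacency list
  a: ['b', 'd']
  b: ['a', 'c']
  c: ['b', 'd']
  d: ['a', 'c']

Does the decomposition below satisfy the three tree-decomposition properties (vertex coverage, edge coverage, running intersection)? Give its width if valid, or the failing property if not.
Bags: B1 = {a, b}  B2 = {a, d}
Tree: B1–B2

A tree decomposition must satisfy three properties: every vertex lies in some bag; for every edge, both endpoints lie together in some bag; and for every vertex, the bags containing it form a connected subtree. Here vertex c appears in no bag, so the decomposition is invalid.

No — vertex c appears in no bag.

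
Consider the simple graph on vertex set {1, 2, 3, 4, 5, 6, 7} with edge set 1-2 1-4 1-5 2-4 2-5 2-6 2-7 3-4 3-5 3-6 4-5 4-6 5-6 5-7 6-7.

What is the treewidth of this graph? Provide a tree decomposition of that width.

Treewidth 3.
One such decomposition:
Bags: B1 = {2, 5, 6, 7}  B2 = {2, 4, 5, 6}  B3 = {3, 4, 5, 6}  B4 = {1, 2, 4, 5}
Tree: B1–B2, B2–B3, B2–B4

The largest bag has 4 vertices, giving width 3; this decomposition certifies tw(G) ≤ 3. On the other hand G contains the 4-clique {1, 2, 4, 5}. A clique must lie in a single bag of any decomposition, so no decomposition can have width below 3. Therefore the treewidth is 3.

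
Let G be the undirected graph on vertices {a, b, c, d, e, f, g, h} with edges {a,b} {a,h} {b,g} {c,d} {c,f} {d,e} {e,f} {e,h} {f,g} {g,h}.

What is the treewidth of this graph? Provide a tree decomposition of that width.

Treewidth 2.
One such decomposition:
Bags: B1 = {a, b, h}  B2 = {b, g, h}  B3 = {e, g, h}  B4 = {e, f, g}  B5 = {d, e, f}  B6 = {c, d, f}
Tree: B1–B2, B2–B3, B3–B4, B4–B5, B5–B6

Each bag holds 3 vertices, so the decomposition has width 2, which upper-bounds the treewidth. Since a–b–g–h–a is a cycle in G, G is not acyclic. Forests are exactly the graphs of treewidth ≤ 1, so tw(G) ≥ 2. Combining the bounds, tw(G) = 2.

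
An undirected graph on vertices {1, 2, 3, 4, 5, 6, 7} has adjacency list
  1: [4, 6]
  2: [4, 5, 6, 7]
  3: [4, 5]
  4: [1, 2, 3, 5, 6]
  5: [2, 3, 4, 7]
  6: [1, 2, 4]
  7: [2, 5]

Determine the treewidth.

A width-2 tree decomposition is:
Bags: B1 = {3, 4, 5}  B2 = {2, 4, 5}  B3 = {2, 4, 6}  B4 = {2, 5, 7}  B5 = {1, 4, 6}
Tree: B1–B2, B2–B3, B2–B4, B3–B5
Every bag has size at most 3, so the width is 3 − 1 = 2 and tw(G) ≤ 2. For the lower bound, the 3 vertices {1, 4, 6} are pairwise adjacent, and any tree decomposition puts a clique entirely inside one bag — forcing width ≥ 2. Therefore the treewidth is 2.

2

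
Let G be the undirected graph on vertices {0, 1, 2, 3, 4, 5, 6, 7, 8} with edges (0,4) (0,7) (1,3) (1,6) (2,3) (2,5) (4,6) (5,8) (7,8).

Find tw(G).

A width-2 tree decomposition is:
Bags: B1 = {0, 4, 7}  B2 = {4, 6, 7}  B3 = {1, 6, 7}  B4 = {1, 3, 7}  B5 = {2, 3, 7}  B6 = {2, 5, 7}  B7 = {5, 7, 8}
Tree: B1–B2, B2–B3, B3–B4, B4–B5, B5–B6, B6–B7
The largest bag has 3 vertices, giving width 2; this decomposition certifies tw(G) ≤ 2. Since 7–0–4–6–1–3–2–5–8–7 is a cycle in G, G is not acyclic. Forests are exactly the graphs of treewidth ≤ 1, so tw(G) ≥ 2. Hence tw(G) = 2 exactly.

2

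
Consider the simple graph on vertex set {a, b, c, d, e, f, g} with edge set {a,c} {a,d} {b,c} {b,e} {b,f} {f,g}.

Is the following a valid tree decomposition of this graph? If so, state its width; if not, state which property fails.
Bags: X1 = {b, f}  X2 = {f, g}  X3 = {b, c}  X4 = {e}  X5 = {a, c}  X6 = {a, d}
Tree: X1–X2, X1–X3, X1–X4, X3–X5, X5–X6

A tree decomposition must satisfy three properties: every vertex lies in some bag; for every edge, both endpoints lie together in some bag; and for every vertex, the bags containing it form a connected subtree. Here edge (b,e) lies in no bag, so the decomposition is invalid.

No — edge (b,e) lies in no bag.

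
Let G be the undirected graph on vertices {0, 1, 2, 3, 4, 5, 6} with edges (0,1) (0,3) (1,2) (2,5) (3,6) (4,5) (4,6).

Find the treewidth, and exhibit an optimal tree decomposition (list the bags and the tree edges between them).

Each bag holds 3 vertices, so the decomposition has width 2, which upper-bounds the treewidth. Since 4–5–2–1–0–3–6–4 is a cycle in G, G is not acyclic. Forests are exactly the graphs of treewidth ≤ 1, so tw(G) ≥ 2. The upper and lower bounds meet at 2, so that is the treewidth.

Treewidth 2.
One such decomposition:
Bags: B1 = {2, 4, 5}  B2 = {1, 2, 4}  B3 = {0, 1, 4}  B4 = {0, 3, 4}  B5 = {3, 4, 6}
Tree: B1–B2, B2–B3, B3–B4, B4–B5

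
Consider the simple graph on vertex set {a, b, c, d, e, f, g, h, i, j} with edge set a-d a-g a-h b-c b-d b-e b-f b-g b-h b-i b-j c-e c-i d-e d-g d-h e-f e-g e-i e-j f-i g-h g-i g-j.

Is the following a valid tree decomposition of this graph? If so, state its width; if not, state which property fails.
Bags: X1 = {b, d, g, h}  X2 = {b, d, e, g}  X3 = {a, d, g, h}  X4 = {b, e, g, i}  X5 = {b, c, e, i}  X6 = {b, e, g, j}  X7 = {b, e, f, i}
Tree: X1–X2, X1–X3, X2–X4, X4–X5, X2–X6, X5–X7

Yes; width 3.

Every vertex of G appears in some bag (union = {a, b, c, d, e, f, g, h, i, j}); every edge is covered by a bag; and for each vertex v the set of bags containing v is connected in the bag tree. The decomposition is therefore valid. The largest bag has 4 vertices, so the width is 3.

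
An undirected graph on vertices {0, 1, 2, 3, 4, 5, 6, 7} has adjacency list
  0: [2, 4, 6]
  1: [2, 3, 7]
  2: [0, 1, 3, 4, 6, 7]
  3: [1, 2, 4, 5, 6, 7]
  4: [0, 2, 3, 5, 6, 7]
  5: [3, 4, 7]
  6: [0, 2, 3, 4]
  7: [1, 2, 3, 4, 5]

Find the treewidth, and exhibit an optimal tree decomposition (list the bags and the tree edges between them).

The largest bag has 4 vertices, giving width 3; this decomposition certifies tw(G) ≤ 3. For the lower bound, the 4 vertices {0, 2, 4, 6} are pairwise adjacent, and any tree decomposition puts a clique entirely inside one bag — forcing width ≥ 3. Combining the bounds, tw(G) = 3.

Treewidth 3.
Bags: B1 = {2, 3, 4, 6}  B2 = {2, 3, 4, 7}  B3 = {0, 2, 4, 6}  B4 = {3, 4, 5, 7}  B5 = {1, 2, 3, 7}
Tree: B1–B2, B1–B3, B2–B4, B2–B5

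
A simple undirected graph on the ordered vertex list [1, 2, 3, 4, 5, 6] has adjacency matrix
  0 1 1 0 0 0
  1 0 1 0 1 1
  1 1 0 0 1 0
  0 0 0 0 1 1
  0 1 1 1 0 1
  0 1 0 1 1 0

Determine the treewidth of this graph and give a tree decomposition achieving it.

Treewidth 2.
One such decomposition:
Bags: B1 = {2, 3, 5}  B2 = {2, 5, 6}  B3 = {1, 2, 3}  B4 = {4, 5, 6}
Tree: B1–B2, B1–B3, B2–B4

Every bag has size at most 3, so the width is 3 − 1 = 2 and tw(G) ≤ 2. On the other hand G contains the 3-clique {1, 2, 3}. A clique must lie in a single bag of any decomposition, so no decomposition can have width below 2. The upper and lower bounds meet at 2, so that is the treewidth.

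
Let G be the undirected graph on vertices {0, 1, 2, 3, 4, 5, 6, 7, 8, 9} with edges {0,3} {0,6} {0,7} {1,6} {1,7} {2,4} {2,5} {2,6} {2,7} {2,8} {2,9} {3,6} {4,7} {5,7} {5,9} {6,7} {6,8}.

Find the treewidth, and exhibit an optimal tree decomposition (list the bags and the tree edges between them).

The largest bag has 3 vertices, giving width 2; this decomposition certifies tw(G) ≤ 2. On the other hand G contains the 3-clique {0, 3, 6}. A clique must lie in a single bag of any decomposition, so no decomposition can have width below 2. Combining the bounds, tw(G) = 2.

Treewidth 2.
Bags: B1 = {2, 4, 7}  B2 = {2, 5, 7}  B3 = {2, 6, 7}  B4 = {1, 6, 7}  B5 = {2, 6, 8}  B6 = {0, 6, 7}  B7 = {2, 5, 9}  B8 = {0, 3, 6}
Tree: B1–B2, B2–B3, B3–B4, B3–B5, B4–B6, B2–B7, B6–B8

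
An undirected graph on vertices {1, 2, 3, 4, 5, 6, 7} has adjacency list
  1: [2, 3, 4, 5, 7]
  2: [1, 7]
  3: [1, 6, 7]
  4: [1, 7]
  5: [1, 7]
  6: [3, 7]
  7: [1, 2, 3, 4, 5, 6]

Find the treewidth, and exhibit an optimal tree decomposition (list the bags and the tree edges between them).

The largest bag has 3 vertices, giving width 2; this decomposition certifies tw(G) ≤ 2. For the lower bound, the 3 vertices {1, 2, 7} are pairwise adjacent, and any tree decomposition puts a clique entirely inside one bag — forcing width ≥ 2. Hence tw(G) = 2 exactly.

Treewidth 2.
One such decomposition:
Bags: B1 = {1, 5, 7}  B2 = {1, 3, 7}  B3 = {1, 2, 7}  B4 = {3, 6, 7}  B5 = {1, 4, 7}
Tree: B1–B2, B1–B3, B2–B4, B3–B5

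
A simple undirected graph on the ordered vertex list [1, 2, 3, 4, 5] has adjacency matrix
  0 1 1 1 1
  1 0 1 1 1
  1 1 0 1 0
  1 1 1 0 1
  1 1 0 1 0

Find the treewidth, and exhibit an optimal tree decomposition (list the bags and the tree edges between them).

Treewidth 3.
One such decomposition:
Bags: B1 = {1, 2, 4, 5}  B2 = {1, 2, 3, 4}
Tree: B1–B2

Each bag holds 4 vertices, so the decomposition has width 3, which upper-bounds the treewidth. On the other hand G contains the 4-clique {1, 2, 3, 4}. A clique must lie in a single bag of any decomposition, so no decomposition can have width below 3. Combining the bounds, tw(G) = 3.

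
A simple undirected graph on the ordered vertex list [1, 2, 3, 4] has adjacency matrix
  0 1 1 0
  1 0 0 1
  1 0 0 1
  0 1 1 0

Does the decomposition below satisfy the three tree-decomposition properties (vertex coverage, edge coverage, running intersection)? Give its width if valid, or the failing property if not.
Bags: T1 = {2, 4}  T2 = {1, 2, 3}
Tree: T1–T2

No — edge (3,4) lies in no bag.

A tree decomposition must satisfy three properties: every vertex lies in some bag; for every edge, both endpoints lie together in some bag; and for every vertex, the bags containing it form a connected subtree. Here edge (3,4) lies in no bag, so the decomposition is invalid.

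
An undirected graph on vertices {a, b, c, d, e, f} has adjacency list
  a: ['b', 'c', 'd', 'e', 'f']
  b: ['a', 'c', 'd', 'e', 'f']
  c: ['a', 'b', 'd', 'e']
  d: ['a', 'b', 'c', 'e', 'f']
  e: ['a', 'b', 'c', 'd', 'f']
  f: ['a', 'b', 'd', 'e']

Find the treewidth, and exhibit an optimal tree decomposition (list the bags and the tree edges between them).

The largest bag has 5 vertices, giving width 4; this decomposition certifies tw(G) ≤ 4. On the other hand G contains the 5-clique {a, b, c, d, e}. A clique must lie in a single bag of any decomposition, so no decomposition can have width below 4. Therefore the treewidth is 4.

Treewidth 4.
Bags: B1 = {a, b, d, e, f}  B2 = {a, b, c, d, e}
Tree: B1–B2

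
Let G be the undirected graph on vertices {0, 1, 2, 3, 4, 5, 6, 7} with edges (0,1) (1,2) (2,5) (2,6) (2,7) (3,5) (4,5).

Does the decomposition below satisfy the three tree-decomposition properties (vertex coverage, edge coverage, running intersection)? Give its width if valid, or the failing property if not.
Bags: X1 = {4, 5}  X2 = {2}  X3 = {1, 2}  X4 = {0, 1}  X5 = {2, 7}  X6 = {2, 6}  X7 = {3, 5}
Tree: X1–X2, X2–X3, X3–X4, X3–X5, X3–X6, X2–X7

No — edge (5,2) lies in no bag.

A tree decomposition must satisfy three properties: every vertex lies in some bag; for every edge, both endpoints lie together in some bag; and for every vertex, the bags containing it form a connected subtree. Here edge (5,2) lies in no bag, so the decomposition is invalid.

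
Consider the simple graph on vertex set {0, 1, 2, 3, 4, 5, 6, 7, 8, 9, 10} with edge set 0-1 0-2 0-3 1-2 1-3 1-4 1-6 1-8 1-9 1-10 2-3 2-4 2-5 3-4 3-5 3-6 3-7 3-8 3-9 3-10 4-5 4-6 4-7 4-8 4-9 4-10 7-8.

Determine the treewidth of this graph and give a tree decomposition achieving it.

The largest bag has 4 vertices, giving width 3; this decomposition certifies tw(G) ≤ 3. On the other hand G contains the 4-clique {0, 1, 2, 3}. A clique must lie in a single bag of any decomposition, so no decomposition can have width below 3. Combining the bounds, tw(G) = 3.

Treewidth 3.
One such decomposition:
Bags: B1 = {1, 3, 4, 8}  B2 = {1, 3, 4, 10}  B3 = {1, 2, 3, 4}  B4 = {1, 3, 4, 9}  B5 = {2, 3, 4, 5}  B6 = {1, 3, 4, 6}  B7 = {3, 4, 7, 8}  B8 = {0, 1, 2, 3}
Tree: B1–B2, B2–B3, B3–B4, B3–B5, B2–B6, B1–B7, B3–B8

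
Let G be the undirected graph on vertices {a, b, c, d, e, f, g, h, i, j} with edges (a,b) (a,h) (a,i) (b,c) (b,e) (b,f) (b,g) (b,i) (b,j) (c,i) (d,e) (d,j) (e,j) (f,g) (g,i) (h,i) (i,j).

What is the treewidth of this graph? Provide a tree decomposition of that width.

Every bag has size at most 3, so the width is 3 − 1 = 2 and tw(G) ≤ 2. For the lower bound, the 3 vertices {d, e, j} are pairwise adjacent, and any tree decomposition puts a clique entirely inside one bag — forcing width ≥ 2. The upper and lower bounds meet at 2, so that is the treewidth.

Treewidth 2.
Bags: B1 = {b, c, i}  B2 = {b, i, j}  B3 = {b, e, j}  B4 = {a, b, i}  B5 = {a, h, i}  B6 = {b, g, i}  B7 = {d, e, j}  B8 = {b, f, g}
Tree: B1–B2, B2–B3, B2–B4, B4–B5, B4–B6, B3–B7, B6–B8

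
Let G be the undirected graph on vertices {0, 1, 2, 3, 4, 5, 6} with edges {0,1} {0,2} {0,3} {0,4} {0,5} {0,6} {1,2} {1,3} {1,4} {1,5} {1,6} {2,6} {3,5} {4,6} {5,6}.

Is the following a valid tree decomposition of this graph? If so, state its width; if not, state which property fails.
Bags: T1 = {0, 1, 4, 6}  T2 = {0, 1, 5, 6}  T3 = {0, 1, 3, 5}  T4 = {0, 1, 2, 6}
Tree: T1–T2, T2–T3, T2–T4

Yes; width 3.

Checking the three conditions: (i) the bags cover all of {0, 1, 2, 3, 4, 5, 6}; (ii) for each edge, some bag contains both endpoints; (iii) the bags containing any fixed vertex form a subtree. All hold, so the decomposition is valid with width 4 − 1 = 3.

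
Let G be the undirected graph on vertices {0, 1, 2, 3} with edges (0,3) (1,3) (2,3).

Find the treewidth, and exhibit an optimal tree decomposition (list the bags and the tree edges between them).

Every bag has size at most 2, so the width is 2 − 1 = 1 and tw(G) ≤ 1. G has an edge, so its treewidth is at least 1. The upper and lower bounds meet at 1, so that is the treewidth.

Treewidth 1.
One optimal decomposition is:
Bags: B1 = {2, 3}  B2 = {0, 3}  B3 = {1, 3}
Tree: B1–B2, B1–B3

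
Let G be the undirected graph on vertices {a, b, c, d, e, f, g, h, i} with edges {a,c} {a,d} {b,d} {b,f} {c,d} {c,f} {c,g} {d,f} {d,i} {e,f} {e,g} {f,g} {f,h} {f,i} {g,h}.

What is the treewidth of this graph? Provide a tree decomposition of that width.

Each bag holds 3 vertices, so the decomposition has width 2, which upper-bounds the treewidth. On the other hand G contains the 3-clique {a, c, d}. A clique must lie in a single bag of any decomposition, so no decomposition can have width below 2. Combining the bounds, tw(G) = 2.

Treewidth 2.
Bags: B1 = {c, d, f}  B2 = {c, f, g}  B3 = {b, d, f}  B4 = {a, c, d}  B5 = {e, f, g}  B6 = {f, g, h}  B7 = {d, f, i}
Tree: B1–B2, B1–B3, B1–B4, B2–B5, B2–B6, B1–B7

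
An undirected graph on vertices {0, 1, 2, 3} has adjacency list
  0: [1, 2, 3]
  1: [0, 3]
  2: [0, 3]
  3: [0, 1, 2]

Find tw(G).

A width-2 tree decomposition is:
Bags: B1 = {0, 2, 3}  B2 = {0, 1, 3}
Tree: B1–B2
Each bag holds 3 vertices, so the decomposition has width 2, which upper-bounds the treewidth. Conversely, {0, 1, 3} is a clique of size 3, and the vertices of any clique must share a bag in every tree decomposition; so some bag has ≥ 3 vertices and tw(G) ≥ 2. Therefore the treewidth is 2.

2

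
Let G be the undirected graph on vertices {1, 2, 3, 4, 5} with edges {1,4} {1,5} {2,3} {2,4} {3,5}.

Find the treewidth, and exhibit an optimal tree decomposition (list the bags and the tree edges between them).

Treewidth 2.
One optimal decomposition is:
Bags: B1 = {1, 2, 4}  B2 = {1, 2, 5}  B3 = {2, 3, 5}
Tree: B1–B2, B2–B3

Every bag has size at most 3, so the width is 3 − 1 = 2 and tw(G) ≤ 2. For the lower bound, G contains the cycle 2–4–1–5–3–2, so G is not a forest; only forests have treewidth ≤ 1, hence tw(G) ≥ 2. Therefore the treewidth is 2.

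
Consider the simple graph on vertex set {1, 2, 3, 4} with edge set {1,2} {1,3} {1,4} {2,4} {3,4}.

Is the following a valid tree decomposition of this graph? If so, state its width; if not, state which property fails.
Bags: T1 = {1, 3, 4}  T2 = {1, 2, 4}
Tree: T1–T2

Vertex coverage: the bags together contain {1, 2, 3, 4}, the full vertex set. Edge coverage: each edge of G has both endpoints in at least one bag. Running intersection: for every vertex, the bags containing it form a connected subtree. All three properties hold, so this is a valid tree decomposition of width max|bag| − 1 = 2, and hence tw(G) ≤ 2.

Yes; width 2.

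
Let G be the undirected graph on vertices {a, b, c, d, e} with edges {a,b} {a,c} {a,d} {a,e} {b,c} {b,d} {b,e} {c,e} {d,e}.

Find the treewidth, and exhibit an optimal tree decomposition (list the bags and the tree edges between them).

Treewidth 3.
One such decomposition:
Bags: B1 = {a, b, c, e}  B2 = {a, b, d, e}
Tree: B1–B2

Every bag has size at most 4, so the width is 4 − 1 = 3 and tw(G) ≤ 3. For the lower bound, the 4 vertices {a, b, d, e} are pairwise adjacent, and any tree decomposition puts a clique entirely inside one bag — forcing width ≥ 3. Therefore the treewidth is 3.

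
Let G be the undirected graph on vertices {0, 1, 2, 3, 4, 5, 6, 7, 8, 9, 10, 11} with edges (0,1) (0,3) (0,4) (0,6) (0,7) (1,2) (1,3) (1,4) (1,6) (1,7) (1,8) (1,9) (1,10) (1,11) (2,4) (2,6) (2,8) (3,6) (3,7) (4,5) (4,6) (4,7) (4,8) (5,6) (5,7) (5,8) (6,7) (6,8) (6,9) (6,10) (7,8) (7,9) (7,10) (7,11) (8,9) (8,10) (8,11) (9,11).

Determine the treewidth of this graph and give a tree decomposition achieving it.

The largest bag has 5 vertices, giving width 4; this decomposition certifies tw(G) ≤ 4. On the other hand G contains the 5-clique {1, 7, 8, 9, 11}. A clique must lie in a single bag of any decomposition, so no decomposition can have width below 4. Combining the bounds, tw(G) = 4.

Treewidth 4.
Bags: B1 = {1, 2, 4, 6, 8}  B2 = {1, 4, 6, 7, 8}  B3 = {0, 1, 4, 6, 7}  B4 = {4, 5, 6, 7, 8}  B5 = {1, 6, 7, 8, 9}  B6 = {1, 6, 7, 8, 10}  B7 = {1, 7, 8, 9, 11}  B8 = {0, 1, 3, 6, 7}
Tree: B1–B2, B2–B3, B2–B4, B2–B5, B5–B6, B5–B7, B3–B8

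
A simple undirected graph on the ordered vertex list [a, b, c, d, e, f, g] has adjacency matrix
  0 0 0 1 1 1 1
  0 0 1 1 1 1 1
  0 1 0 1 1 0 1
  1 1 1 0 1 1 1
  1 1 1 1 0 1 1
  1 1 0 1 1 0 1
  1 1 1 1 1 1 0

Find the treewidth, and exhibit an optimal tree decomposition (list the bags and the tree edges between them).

The largest bag has 5 vertices, giving width 4; this decomposition certifies tw(G) ≤ 4. On the other hand G contains the 5-clique {b, c, d, e, g}. A clique must lie in a single bag of any decomposition, so no decomposition can have width below 4. Combining the bounds, tw(G) = 4.

Treewidth 4.
One such decomposition:
Bags: B1 = {b, d, e, f, g}  B2 = {b, c, d, e, g}  B3 = {a, d, e, f, g}
Tree: B1–B2, B1–B3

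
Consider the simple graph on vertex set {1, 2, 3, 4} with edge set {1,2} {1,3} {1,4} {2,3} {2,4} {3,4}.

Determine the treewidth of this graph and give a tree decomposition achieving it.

With just one bag of size 4, the width is 4 − 1 = 3, so tw(G) ≤ 3. Conversely, {1, 2, 3, 4} is a clique of size 4, and the vertices of any clique must share a bag in every tree decomposition; so some bag has ≥ 4 vertices and tw(G) ≥ 3. Combining the bounds, tw(G) = 3.

Treewidth 3.
One such decomposition:
Bags: B1 = {1, 2, 3, 4}
Tree: (single bag)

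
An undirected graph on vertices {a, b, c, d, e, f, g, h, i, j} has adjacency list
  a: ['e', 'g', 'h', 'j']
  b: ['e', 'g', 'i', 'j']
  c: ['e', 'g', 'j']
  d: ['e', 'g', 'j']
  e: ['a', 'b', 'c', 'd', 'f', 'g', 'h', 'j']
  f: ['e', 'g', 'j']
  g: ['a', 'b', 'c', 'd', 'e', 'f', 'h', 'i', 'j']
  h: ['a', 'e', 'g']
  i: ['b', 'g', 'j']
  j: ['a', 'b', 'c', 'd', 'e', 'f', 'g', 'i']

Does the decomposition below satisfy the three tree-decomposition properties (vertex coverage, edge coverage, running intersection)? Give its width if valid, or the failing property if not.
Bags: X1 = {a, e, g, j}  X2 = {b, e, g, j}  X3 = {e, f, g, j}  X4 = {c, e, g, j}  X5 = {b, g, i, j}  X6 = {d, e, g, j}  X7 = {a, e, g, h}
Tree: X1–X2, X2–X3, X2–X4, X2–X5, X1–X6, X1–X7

Vertex coverage: the bags together contain {a, b, c, d, e, f, g, h, i, j}, the full vertex set. Edge coverage: each edge of G has both endpoints in at least one bag. Running intersection: for every vertex, the bags containing it form a connected subtree. All three properties hold, so this is a valid tree decomposition of width max|bag| − 1 = 3, and hence tw(G) ≤ 3.

Yes; width 3.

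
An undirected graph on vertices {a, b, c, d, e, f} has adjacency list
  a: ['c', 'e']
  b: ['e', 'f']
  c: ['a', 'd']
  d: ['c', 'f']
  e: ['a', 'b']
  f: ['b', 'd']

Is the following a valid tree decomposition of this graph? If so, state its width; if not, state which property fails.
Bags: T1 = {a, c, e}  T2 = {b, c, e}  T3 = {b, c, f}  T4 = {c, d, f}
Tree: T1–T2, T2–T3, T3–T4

Every vertex of G appears in some bag (union = {a, b, c, d, e, f}); every edge is covered by a bag; and for each vertex v the set of bags containing v is connected in the bag tree. The decomposition is therefore valid. The largest bag has 3 vertices, so the width is 2.

Yes; width 2.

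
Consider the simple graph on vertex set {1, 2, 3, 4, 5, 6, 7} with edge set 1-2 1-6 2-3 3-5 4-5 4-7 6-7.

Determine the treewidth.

2

A width-2 tree decomposition is:
Bags: B1 = {4, 6, 7}  B2 = {1, 4, 6}  B3 = {1, 2, 4}  B4 = {2, 3, 4}  B5 = {3, 4, 5}
Tree: B1–B2, B2–B3, B3–B4, B4–B5
Each bag holds 3 vertices, so the decomposition has width 2, which upper-bounds the treewidth. Since 4–7–6–1–2–3–5–4 is a cycle in G, G is not acyclic. Forests are exactly the graphs of treewidth ≤ 1, so tw(G) ≥ 2. The upper and lower bounds meet at 2, so that is the treewidth.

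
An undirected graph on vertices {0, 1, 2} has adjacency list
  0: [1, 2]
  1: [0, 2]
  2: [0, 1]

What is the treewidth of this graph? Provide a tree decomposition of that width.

Treewidth 2.
One such decomposition:
Bags: B1 = {0, 1, 2}
Tree: (single bag)

With just one bag of size 3, the width is 3 − 1 = 2, so tw(G) ≤ 2. On the other hand G contains the 3-clique {0, 1, 2}. A clique must lie in a single bag of any decomposition, so no decomposition can have width below 2. Therefore the treewidth is 2.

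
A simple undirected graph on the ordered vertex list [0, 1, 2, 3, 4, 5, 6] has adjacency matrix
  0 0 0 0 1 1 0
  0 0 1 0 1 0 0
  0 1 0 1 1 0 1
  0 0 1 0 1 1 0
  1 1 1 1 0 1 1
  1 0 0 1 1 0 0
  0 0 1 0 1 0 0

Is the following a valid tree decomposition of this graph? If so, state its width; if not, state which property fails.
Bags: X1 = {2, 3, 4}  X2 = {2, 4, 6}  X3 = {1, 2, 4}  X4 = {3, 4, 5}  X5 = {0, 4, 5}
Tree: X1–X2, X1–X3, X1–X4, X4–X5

Checking the three conditions: (i) the bags cover all of {0, 1, 2, 3, 4, 5, 6}; (ii) for each edge, some bag contains both endpoints; (iii) the bags containing any fixed vertex form a subtree. All hold, so the decomposition is valid with width 3 − 1 = 2.

Yes; width 2.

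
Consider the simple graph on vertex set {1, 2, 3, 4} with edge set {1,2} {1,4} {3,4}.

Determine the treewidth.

A width-1 tree decomposition is:
Bags: B1 = {1, 2}  B2 = {1, 4}  B3 = {3, 4}
Tree: B1–B2, B2–B3
The largest bag has 2 vertices, giving width 1; this decomposition certifies tw(G) ≤ 1. Since G has at least one edge (e.g. 2–1), it is not an edgeless graph, so tw(G) ≥ 1. Hence tw(G) = 1 exactly.

1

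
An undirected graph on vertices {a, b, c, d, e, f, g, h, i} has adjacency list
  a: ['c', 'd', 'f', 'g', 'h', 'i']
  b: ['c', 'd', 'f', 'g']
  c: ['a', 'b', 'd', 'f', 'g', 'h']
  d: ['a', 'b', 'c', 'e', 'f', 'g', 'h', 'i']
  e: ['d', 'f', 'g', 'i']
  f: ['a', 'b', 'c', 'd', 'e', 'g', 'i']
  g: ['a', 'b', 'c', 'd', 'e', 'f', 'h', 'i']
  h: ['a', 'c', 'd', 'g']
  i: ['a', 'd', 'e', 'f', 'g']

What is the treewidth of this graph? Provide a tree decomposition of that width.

Treewidth 4.
Bags: B1 = {a, c, d, f, g}  B2 = {b, c, d, f, g}  B3 = {a, d, f, g, i}  B4 = {a, c, d, g, h}  B5 = {d, e, f, g, i}
Tree: B1–B2, B1–B3, B1–B4, B3–B5

The largest bag has 5 vertices, giving width 4; this decomposition certifies tw(G) ≤ 4. For the lower bound, the 5 vertices {a, c, d, g, h} are pairwise adjacent, and any tree decomposition puts a clique entirely inside one bag — forcing width ≥ 4. Therefore the treewidth is 4.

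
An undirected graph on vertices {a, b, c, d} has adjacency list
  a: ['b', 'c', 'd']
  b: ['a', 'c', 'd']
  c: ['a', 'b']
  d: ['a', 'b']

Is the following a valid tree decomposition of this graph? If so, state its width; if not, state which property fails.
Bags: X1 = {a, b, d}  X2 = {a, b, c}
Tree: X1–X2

Yes; width 2.

Checking the three conditions: (i) the bags cover all of {a, b, c, d}; (ii) for each edge, some bag contains both endpoints; (iii) the bags containing any fixed vertex form a subtree. All hold, so the decomposition is valid with width 3 − 1 = 2.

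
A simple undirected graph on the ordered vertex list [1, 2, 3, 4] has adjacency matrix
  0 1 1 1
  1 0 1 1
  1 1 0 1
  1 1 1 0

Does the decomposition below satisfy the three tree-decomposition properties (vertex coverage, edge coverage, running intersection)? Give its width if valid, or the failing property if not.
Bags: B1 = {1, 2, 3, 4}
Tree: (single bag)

Vertex coverage: the bags together contain {1, 2, 3, 4}, the full vertex set. Edge coverage: each edge of G has both endpoints in at least one bag. Running intersection: for every vertex, the bags containing it form a connected subtree. All three properties hold, so this is a valid tree decomposition of width max|bag| − 1 = 3, and hence tw(G) ≤ 3.

Yes; width 3.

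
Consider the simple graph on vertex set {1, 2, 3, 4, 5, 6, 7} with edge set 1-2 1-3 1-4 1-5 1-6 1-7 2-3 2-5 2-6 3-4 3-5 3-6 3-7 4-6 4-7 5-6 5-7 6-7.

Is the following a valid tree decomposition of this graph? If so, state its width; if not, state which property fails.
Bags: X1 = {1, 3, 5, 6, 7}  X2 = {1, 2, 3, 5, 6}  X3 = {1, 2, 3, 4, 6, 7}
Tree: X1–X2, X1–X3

A tree decomposition must satisfy three properties: every vertex lies in some bag; for every edge, both endpoints lie together in some bag; and for every vertex, the bags containing it form a connected subtree. Here bags containing vertex 2 are not connected in the tree, so the decomposition is invalid.

No — bags containing vertex 2 are not connected in the tree.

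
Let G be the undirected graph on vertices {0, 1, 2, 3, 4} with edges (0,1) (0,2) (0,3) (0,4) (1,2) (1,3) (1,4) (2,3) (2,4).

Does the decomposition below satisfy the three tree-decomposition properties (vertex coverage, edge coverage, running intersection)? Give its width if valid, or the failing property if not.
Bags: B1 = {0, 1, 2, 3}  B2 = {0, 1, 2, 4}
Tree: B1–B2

Yes; width 3.

Vertex coverage: the bags together contain {0, 1, 2, 3, 4}, the full vertex set. Edge coverage: each edge of G has both endpoints in at least one bag. Running intersection: for every vertex, the bags containing it form a connected subtree. All three properties hold, so this is a valid tree decomposition of width max|bag| − 1 = 3, and hence tw(G) ≤ 3.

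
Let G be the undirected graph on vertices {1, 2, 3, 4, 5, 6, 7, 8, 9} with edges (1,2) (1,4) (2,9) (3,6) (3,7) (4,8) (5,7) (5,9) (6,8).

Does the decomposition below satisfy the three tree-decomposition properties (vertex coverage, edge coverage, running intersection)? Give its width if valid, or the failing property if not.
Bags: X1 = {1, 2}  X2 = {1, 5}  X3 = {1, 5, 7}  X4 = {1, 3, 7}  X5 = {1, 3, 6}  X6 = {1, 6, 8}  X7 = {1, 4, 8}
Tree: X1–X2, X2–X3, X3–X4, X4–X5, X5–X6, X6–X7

A tree decomposition must satisfy three properties: every vertex lies in some bag; for every edge, both endpoints lie together in some bag; and for every vertex, the bags containing it form a connected subtree. Here vertex 9 appears in no bag, so the decomposition is invalid.

No — vertex 9 appears in no bag.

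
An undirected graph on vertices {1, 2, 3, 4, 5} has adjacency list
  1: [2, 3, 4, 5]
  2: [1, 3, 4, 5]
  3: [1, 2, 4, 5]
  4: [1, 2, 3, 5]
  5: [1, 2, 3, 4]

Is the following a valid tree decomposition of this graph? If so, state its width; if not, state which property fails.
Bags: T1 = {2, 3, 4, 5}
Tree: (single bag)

No — vertex 1 appears in no bag.

A tree decomposition must satisfy three properties: every vertex lies in some bag; for every edge, both endpoints lie together in some bag; and for every vertex, the bags containing it form a connected subtree. Here vertex 1 appears in no bag, so the decomposition is invalid.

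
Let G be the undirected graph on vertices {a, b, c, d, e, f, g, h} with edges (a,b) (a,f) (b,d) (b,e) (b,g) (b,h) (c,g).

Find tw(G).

1

A width-1 tree decomposition is:
Bags: B1 = {b, e}  B2 = {b, d}  B3 = {b, h}  B4 = {a, b}  B5 = {b, g}  B6 = {a, f}  B7 = {c, g}
Tree: B1–B2, B1–B3, B1–B4, B3–B5, B4–B6, B5–B7
Every bag has size at most 2, so the width is 2 − 1 = 1 and tw(G) ≤ 1. Since G has at least one edge (e.g. b–e), it is not an edgeless graph, so tw(G) ≥ 1. Combining the bounds, tw(G) = 1.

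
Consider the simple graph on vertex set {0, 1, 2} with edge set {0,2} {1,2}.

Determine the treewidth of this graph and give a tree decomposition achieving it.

Each bag holds 2 vertices, so the decomposition has width 1, which upper-bounds the treewidth. Any graph with an edge has treewidth ≥ 1, and G has the edge 1–2. Combining the bounds, tw(G) = 1.

Treewidth 1.
Bags: B1 = {1, 2}  B2 = {0, 2}
Tree: B1–B2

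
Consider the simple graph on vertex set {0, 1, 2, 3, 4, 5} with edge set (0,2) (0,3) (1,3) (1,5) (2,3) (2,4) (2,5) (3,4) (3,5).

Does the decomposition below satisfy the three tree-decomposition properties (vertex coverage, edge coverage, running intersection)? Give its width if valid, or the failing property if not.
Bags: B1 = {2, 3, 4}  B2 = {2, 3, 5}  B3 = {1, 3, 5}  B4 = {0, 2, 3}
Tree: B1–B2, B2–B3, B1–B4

Vertex coverage: the bags together contain {0, 1, 2, 3, 4, 5}, the full vertex set. Edge coverage: each edge of G has both endpoints in at least one bag. Running intersection: for every vertex, the bags containing it form a connected subtree. All three properties hold, so this is a valid tree decomposition of width max|bag| − 1 = 2, and hence tw(G) ≤ 2.

Yes; width 2.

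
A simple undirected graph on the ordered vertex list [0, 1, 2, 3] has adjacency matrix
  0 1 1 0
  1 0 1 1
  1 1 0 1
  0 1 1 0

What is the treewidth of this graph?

A width-2 tree decomposition is:
Bags: B1 = {0, 1, 2}  B2 = {1, 2, 3}
Tree: B1–B2
Each bag holds 3 vertices, so the decomposition has width 2, which upper-bounds the treewidth. On the other hand G contains the 3-clique {0, 1, 2}. A clique must lie in a single bag of any decomposition, so no decomposition can have width below 2. Combining the bounds, tw(G) = 2.

2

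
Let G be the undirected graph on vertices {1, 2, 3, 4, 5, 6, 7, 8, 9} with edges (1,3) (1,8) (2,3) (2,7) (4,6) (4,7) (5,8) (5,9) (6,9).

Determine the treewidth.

2

A width-2 tree decomposition is:
Bags: B1 = {4, 6, 9}  B2 = {4, 5, 9}  B3 = {4, 5, 8}  B4 = {1, 4, 8}  B5 = {1, 3, 4}  B6 = {2, 3, 4}  B7 = {2, 4, 7}
Tree: B1–B2, B2–B3, B3–B4, B4–B5, B5–B6, B6–B7
Each bag holds 3 vertices, so the decomposition has width 2, which upper-bounds the treewidth. The edges 4–6–9–5–8–1–3–2–7–4 form a cycle, so G is not a tree and its treewidth is at least 2. Therefore the treewidth is 2.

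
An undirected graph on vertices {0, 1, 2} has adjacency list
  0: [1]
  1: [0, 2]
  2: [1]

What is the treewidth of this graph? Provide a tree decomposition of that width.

Each bag holds 2 vertices, so the decomposition has width 1, which upper-bounds the treewidth. Since G has at least one edge (e.g. 0–1), it is not an edgeless graph, so tw(G) ≥ 1. Hence tw(G) = 1 exactly.

Treewidth 1.
Bags: B1 = {0, 1}  B2 = {1, 2}
Tree: B1–B2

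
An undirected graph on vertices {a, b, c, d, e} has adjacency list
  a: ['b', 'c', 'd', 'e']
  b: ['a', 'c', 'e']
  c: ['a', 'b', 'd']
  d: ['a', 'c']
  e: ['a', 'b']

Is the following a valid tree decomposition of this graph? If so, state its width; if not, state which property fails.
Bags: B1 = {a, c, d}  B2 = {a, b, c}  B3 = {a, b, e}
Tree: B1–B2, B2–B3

Checking the three conditions: (i) the bags cover all of {a, b, c, d, e}; (ii) for each edge, some bag contains both endpoints; (iii) the bags containing any fixed vertex form a subtree. All hold, so the decomposition is valid with width 3 − 1 = 2.

Yes; width 2.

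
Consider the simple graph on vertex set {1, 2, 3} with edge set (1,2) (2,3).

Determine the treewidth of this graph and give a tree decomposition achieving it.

Every bag has size at most 2, so the width is 2 − 1 = 1 and tw(G) ≤ 1. Since G has at least one edge (e.g. 2–3), it is not an edgeless graph, so tw(G) ≥ 1. Combining the bounds, tw(G) = 1.

Treewidth 1.
Bags: B1 = {2, 3}  B2 = {1, 2}
Tree: B1–B2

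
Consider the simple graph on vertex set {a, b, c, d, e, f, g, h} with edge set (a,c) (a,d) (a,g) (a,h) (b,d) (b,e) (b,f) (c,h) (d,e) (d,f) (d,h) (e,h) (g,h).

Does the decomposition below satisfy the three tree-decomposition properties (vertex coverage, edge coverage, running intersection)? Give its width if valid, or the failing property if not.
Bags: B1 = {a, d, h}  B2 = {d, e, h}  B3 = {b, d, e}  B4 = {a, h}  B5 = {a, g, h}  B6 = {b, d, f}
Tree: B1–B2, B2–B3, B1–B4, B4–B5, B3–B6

A tree decomposition must satisfy three properties: every vertex lies in some bag; for every edge, both endpoints lie together in some bag; and for every vertex, the bags containing it form a connected subtree. Here vertex c appears in no bag, so the decomposition is invalid.

No — vertex c appears in no bag.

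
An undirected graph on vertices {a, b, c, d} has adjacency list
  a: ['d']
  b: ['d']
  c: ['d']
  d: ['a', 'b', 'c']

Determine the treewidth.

1

A width-1 tree decomposition is:
Bags: B1 = {b, d}  B2 = {c, d}  B3 = {a, d}
Tree: B1–B2, B1–B3
Every bag has size at most 2, so the width is 2 − 1 = 1 and tw(G) ≤ 1. Any graph with an edge has treewidth ≥ 1, and G has the edge d–b. Therefore the treewidth is 1.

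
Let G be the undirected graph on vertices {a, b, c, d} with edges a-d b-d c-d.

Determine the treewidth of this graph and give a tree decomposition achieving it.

Every bag has size at most 2, so the width is 2 − 1 = 1 and tw(G) ≤ 1. Since G has at least one edge (e.g. b–d), it is not an edgeless graph, so tw(G) ≥ 1. The upper and lower bounds meet at 1, so that is the treewidth.

Treewidth 1.
Bags: B1 = {b, d}  B2 = {c, d}  B3 = {a, d}
Tree: B1–B2, B2–B3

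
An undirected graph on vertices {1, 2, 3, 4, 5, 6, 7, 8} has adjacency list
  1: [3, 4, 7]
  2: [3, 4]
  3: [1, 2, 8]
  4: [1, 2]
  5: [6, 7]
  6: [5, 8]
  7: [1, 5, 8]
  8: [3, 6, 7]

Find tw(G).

A width-2 tree decomposition is:
Bags: B1 = {5, 6, 8}  B2 = {5, 7, 8}  B3 = {3, 7, 8}  B4 = {1, 3, 7}  B5 = {1, 2, 3}  B6 = {1, 2, 4}
Tree: B1–B2, B2–B3, B3–B4, B4–B5, B5–B6
Each bag holds 3 vertices, so the decomposition has width 2, which upper-bounds the treewidth. The edges 6–5–7–8–6 form a cycle, so G is not a tree and its treewidth is at least 2. Combining the bounds, tw(G) = 2.

2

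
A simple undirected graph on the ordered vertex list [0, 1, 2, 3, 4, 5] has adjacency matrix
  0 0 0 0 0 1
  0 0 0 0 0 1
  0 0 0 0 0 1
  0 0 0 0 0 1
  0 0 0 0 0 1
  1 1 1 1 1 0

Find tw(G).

1

A width-1 tree decomposition is:
Bags: B1 = {1, 5}  B2 = {2, 5}  B3 = {3, 5}  B4 = {4, 5}  B5 = {0, 5}
Tree: B1–B2, B1–B3, B2–B4, B4–B5
The largest bag has 2 vertices, giving width 1; this decomposition certifies tw(G) ≤ 1. G has an edge, so its treewidth is at least 1. Therefore the treewidth is 1.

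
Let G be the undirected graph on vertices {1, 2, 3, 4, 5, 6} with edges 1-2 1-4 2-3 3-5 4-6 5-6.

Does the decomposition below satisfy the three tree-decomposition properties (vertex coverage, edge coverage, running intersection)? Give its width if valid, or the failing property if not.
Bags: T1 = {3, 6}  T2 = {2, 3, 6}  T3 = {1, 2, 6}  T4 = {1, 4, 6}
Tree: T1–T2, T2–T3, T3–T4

A tree decomposition must satisfy three properties: every vertex lies in some bag; for every edge, both endpoints lie together in some bag; and for every vertex, the bags containing it form a connected subtree. Here vertex 5 appears in no bag, so the decomposition is invalid.

No — vertex 5 appears in no bag.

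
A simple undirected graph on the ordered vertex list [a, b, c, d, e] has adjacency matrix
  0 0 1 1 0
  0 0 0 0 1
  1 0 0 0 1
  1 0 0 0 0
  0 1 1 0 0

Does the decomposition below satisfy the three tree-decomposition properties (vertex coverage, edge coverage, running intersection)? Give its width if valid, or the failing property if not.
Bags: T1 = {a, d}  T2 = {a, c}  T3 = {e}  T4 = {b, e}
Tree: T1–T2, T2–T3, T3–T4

No — edge (c,e) lies in no bag.

A tree decomposition must satisfy three properties: every vertex lies in some bag; for every edge, both endpoints lie together in some bag; and for every vertex, the bags containing it form a connected subtree. Here edge (c,e) lies in no bag, so the decomposition is invalid.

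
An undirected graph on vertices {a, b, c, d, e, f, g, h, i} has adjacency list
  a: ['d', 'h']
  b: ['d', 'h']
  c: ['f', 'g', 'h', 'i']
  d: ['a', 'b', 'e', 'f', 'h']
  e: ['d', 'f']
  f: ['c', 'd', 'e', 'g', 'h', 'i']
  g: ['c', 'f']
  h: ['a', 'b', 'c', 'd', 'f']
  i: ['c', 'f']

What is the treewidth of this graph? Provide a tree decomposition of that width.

Treewidth 2.
One optimal decomposition is:
Bags: B1 = {c, f, h}  B2 = {d, f, h}  B3 = {d, e, f}  B4 = {c, f, g}  B5 = {b, d, h}  B6 = {c, f, i}  B7 = {a, d, h}
Tree: B1–B2, B2–B3, B1–B4, B2–B5, B1–B6, B5–B7

The largest bag has 3 vertices, giving width 2; this decomposition certifies tw(G) ≤ 2. For the lower bound, the 3 vertices {a, d, h} are pairwise adjacent, and any tree decomposition puts a clique entirely inside one bag — forcing width ≥ 2. The upper and lower bounds meet at 2, so that is the treewidth.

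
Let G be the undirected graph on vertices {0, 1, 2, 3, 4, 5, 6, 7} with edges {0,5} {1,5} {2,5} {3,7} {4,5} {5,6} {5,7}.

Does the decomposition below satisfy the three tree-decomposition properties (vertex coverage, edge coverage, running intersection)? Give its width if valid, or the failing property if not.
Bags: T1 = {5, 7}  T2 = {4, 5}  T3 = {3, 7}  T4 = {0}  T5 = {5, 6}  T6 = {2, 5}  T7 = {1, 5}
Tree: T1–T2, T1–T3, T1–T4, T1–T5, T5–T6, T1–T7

No — edge (5,0) lies in no bag.

A tree decomposition must satisfy three properties: every vertex lies in some bag; for every edge, both endpoints lie together in some bag; and for every vertex, the bags containing it form a connected subtree. Here edge (5,0) lies in no bag, so the decomposition is invalid.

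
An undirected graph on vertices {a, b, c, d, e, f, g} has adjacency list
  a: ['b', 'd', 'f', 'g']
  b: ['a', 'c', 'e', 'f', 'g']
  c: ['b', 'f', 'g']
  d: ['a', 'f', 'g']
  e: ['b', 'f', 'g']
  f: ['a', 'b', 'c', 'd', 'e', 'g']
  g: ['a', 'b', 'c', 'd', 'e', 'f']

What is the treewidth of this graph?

3

A width-3 tree decomposition is:
Bags: B1 = {a, b, f, g}  B2 = {a, d, f, g}  B3 = {b, c, f, g}  B4 = {b, e, f, g}
Tree: B1–B2, B1–B3, B3–B4
The largest bag has 4 vertices, giving width 3; this decomposition certifies tw(G) ≤ 3. On the other hand G contains the 4-clique {a, d, f, g}. A clique must lie in a single bag of any decomposition, so no decomposition can have width below 3. The upper and lower bounds meet at 3, so that is the treewidth.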